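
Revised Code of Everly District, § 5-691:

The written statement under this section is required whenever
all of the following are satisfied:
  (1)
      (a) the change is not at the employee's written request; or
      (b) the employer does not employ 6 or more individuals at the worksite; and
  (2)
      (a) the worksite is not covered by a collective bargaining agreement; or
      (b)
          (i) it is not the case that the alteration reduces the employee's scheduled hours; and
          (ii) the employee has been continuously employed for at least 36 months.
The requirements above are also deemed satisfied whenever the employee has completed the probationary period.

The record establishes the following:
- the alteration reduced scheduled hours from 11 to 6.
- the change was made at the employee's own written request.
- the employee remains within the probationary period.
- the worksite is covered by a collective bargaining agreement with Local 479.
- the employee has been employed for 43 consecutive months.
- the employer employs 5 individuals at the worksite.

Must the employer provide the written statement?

(a) not employee-requested — fails.
(b) not (≥ 6 at site) — met.
So (1) is satisfied (F OR T).
(a) no CBA — not satisfied.
(i) not (hours reduced) — fails.
(ii) tenure ≥ 36 mo. — holds.
So (b) is not satisfied (F AND T).
(2) = F OR F = false.
Overall: T AND F → false.
Exception (past probation) — not satisfied.
Result: main false OR exception false → false.

No — not required.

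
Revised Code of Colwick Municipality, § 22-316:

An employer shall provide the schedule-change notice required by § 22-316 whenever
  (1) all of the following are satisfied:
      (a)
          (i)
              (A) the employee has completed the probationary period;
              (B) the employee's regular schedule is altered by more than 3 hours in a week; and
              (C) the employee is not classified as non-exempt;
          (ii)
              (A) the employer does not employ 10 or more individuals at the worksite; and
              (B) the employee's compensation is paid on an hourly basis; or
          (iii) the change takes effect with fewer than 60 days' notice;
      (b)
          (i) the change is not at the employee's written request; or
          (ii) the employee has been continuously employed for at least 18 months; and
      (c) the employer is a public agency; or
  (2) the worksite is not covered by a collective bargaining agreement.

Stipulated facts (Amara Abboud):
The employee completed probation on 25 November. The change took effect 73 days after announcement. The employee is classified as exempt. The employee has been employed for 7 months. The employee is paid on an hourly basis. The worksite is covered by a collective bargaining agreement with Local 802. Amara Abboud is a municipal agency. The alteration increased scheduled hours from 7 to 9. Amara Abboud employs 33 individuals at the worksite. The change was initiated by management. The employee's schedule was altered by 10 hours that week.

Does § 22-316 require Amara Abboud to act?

Yes — required.

(A) past probation — satisfied.
(B) schedule shift > 3h — holds.
(C) not (non-exempt) — met.
So (i) is satisfied (T AND T AND T).
(A) not (≥ 10 at site) — not satisfied.
(B) hourly-paid — satisfied.
(ii): F AND T → false.
(iii) < 60 days' notice — fails.
So (a) is satisfied (T OR F OR F).
(i) not employee-requested — satisfied.
(ii) tenure ≥ 18 mo. — not satisfied.
So (b) is satisfied (T OR F).
(c) public agency — holds.
(1): T AND T AND T → true.
(2) no CBA — not met.
Overall = T OR F = true.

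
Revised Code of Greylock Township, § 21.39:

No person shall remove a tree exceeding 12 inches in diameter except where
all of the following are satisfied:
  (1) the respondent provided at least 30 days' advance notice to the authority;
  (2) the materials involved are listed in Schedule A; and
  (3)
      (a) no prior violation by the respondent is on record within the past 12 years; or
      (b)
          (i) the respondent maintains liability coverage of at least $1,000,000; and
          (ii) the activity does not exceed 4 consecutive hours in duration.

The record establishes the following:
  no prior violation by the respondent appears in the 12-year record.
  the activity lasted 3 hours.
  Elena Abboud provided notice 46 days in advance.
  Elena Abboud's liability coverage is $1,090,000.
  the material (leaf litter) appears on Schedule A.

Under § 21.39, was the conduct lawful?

(1) ≥30 days' notice — satisfied.
(2) Schedule A material — holds.
(a) no prior violation — met.
(i) coverage ≥ $1,000,000 — met.
(ii) ≤ 4 hrs duration — satisfied.
So (b) is satisfied (T AND T).
(3): T OR T → true.
So Overall is satisfied (T AND T AND T).

Yes — lawful.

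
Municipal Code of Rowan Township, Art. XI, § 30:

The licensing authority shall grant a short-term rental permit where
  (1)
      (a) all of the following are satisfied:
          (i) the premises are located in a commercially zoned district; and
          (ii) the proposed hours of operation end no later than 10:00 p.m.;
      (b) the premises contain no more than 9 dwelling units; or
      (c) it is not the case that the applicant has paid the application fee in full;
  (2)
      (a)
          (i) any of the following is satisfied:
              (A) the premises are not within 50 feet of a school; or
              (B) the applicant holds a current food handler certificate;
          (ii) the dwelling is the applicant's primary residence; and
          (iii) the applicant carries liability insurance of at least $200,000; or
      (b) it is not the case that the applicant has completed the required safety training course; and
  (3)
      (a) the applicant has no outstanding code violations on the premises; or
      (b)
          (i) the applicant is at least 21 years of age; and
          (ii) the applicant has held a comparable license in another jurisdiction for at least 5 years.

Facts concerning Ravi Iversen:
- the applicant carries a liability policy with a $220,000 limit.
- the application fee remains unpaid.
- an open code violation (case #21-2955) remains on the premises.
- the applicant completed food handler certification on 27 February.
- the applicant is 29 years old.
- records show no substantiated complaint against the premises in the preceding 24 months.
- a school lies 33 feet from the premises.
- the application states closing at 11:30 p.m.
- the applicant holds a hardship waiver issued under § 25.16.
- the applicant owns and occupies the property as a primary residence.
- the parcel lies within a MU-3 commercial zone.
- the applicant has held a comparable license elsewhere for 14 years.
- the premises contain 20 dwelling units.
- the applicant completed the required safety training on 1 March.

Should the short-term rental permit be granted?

Yes — granted.

(i) commercially zoned — holds.
(ii) closes by 10 p.m. — fails.
So (a) is not satisfied (T AND F).
(b) ≤ 9 units — not satisfied.
(c) not (fee paid) — satisfied.
(1) = F OR F OR T = true.
(A) ≥50 ft from school — not satisfied.
(B) food handler cert. — satisfied.
So (i) is satisfied (F OR T).
(ii) primary residence — holds.
(iii) insurance ≥ $200,000 — holds.
(a) = T AND T AND T = true.
(b) not (safety training) — not met.
(2): T OR F → true.
(a) no code violations — fails.
(i) age ≥ 21 — holds.
(ii) prior license ≥ 5 yr — satisfied.
(b) = T AND T = true.
(3) = F OR T = true.
Overall: T AND T AND T → true.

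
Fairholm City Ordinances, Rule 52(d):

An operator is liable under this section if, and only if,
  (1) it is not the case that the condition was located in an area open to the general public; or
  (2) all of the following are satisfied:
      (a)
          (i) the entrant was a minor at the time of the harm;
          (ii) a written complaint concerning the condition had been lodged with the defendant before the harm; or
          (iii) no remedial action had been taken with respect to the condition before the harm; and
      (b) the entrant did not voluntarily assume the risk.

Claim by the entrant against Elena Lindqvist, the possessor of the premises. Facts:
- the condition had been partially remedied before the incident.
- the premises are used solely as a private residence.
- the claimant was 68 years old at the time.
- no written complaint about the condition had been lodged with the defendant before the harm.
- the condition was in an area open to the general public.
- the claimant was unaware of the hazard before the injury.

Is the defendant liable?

No — not liable.

(1) not (public area) — not satisfied.
(i) entrant a minor — not satisfied.
(ii) complaint lodged — not met.
(iii) no remedial action — fails.
(a): F OR F OR F → false.
(b) no assumed risk — holds.
(2): F AND T → false.
Overall: F OR F → false.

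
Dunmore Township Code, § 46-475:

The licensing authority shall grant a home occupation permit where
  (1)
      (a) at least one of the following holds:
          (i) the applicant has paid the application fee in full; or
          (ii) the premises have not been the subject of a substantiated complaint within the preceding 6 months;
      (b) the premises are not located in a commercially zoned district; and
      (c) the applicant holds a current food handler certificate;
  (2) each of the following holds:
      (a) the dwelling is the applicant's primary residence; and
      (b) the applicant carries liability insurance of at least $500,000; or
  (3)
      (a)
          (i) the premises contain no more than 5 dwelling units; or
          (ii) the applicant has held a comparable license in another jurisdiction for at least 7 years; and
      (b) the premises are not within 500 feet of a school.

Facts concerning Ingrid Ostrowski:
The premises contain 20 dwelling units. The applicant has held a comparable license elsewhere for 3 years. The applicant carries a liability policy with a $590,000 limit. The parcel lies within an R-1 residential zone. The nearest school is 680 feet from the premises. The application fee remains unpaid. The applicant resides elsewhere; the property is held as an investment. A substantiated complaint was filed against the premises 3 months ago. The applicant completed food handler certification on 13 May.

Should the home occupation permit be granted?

(i) fee paid — fails.
(ii) no complaint in 6 mo. — not satisfied.
(a): F OR F → false.
(b) not (commercially zoned) — met.
(c) food handler cert. — holds.
So (1) is not satisfied (F AND T AND T).
(a) primary residence — not satisfied.
(b) insurance ≥ $500,000 — holds.
So (2) is not satisfied (F AND T).
(i) ≤ 5 units — fails.
(ii) prior license ≥ 7 yr — not satisfied.
(a) = F OR F = false.
(b) ≥500 ft from school — met.
(3): F AND T → false.
Overall = F OR F OR F = false.

No — denied.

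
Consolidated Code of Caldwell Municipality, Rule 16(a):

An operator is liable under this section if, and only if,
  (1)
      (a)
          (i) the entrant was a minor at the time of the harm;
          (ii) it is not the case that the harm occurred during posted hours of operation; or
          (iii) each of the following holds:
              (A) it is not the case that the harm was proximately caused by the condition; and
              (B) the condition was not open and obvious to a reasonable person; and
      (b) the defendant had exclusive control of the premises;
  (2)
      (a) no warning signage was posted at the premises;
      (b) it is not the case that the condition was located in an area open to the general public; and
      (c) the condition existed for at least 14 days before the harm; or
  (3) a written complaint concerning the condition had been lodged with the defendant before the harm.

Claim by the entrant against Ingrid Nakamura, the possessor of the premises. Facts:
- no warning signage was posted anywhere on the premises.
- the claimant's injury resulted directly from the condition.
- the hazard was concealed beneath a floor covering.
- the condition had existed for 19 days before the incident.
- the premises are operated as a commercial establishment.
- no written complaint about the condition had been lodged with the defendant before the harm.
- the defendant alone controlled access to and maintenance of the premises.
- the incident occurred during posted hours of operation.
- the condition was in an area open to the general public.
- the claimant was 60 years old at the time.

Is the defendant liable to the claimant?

No — not liable.

(i) entrant a minor — not met.
(ii) not (during posted hours) — not met.
(A) not (proximate cause) — not met.
(B) not open/obvious — met.
(iii): F AND T → false.
So (a) is not satisfied (F OR F OR F).
(b) exclusive control — holds.
(1): F AND T → false.
(a) no signage posted — holds.
(b) not (public area) — fails.
(c) condition ≥14 days old — met.
(2) = T AND F AND T = false.
(3) complaint lodged — fails.
So Overall is not satisfied (F OR F OR F).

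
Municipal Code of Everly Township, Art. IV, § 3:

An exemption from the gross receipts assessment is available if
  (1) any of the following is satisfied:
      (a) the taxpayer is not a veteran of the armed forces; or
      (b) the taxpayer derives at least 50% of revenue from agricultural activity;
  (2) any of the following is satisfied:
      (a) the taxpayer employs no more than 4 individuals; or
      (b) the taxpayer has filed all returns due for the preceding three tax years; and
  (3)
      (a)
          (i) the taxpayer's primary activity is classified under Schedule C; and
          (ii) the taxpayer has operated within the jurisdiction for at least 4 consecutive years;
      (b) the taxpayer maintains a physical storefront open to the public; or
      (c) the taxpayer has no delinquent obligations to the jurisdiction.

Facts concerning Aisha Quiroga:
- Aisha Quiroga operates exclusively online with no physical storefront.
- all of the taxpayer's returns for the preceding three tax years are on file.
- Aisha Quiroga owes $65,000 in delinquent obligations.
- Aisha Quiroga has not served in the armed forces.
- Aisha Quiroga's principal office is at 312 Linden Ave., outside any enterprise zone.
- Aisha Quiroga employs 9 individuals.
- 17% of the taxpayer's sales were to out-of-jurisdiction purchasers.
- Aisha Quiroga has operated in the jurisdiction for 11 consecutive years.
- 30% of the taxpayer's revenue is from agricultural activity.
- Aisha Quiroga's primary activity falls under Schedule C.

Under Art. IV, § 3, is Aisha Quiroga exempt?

(a) not (veteran) — holds.
(b) ≥50% agricultural — not met.
So (1) is satisfied (T OR F).
(a) ≤ 4 employees — fails.
(b) returns current — met.
(2): F OR T → true.
(i) Schedule C activity — met.
(ii) ≥ 4 yrs in jurisdiction — holds.
(a) = T AND T = true.
(b) has storefront — fails.
(c) no delinquency — not met.
(3): T OR F OR F → true.
Overall: T AND T AND T → true.

Yes — exempt.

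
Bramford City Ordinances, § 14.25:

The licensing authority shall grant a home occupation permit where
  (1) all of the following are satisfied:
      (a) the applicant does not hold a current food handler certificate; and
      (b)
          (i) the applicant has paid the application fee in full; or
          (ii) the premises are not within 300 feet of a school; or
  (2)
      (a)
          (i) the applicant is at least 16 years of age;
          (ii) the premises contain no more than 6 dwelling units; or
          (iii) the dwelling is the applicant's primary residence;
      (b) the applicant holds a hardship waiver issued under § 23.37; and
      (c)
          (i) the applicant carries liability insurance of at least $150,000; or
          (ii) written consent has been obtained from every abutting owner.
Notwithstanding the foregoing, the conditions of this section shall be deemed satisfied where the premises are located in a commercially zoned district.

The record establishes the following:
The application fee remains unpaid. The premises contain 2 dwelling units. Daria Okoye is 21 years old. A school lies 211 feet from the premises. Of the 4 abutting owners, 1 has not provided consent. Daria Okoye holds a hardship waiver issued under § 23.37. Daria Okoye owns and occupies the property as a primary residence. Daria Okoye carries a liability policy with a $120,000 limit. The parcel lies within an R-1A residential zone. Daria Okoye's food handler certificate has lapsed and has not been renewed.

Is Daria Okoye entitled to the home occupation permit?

No — denied.

(a) not (food handler cert.) — satisfied.
(i) fee paid — not met.
(ii) ≥300 ft from school — fails.
(b) = F OR F = false.
(1): T AND F → false.
(i) age ≥ 16 — met.
(ii) ≤ 6 units — holds.
(iii) primary residence — holds.
So (a) is satisfied (T OR T OR T).
(b) hardship waiver — holds.
(i) insurance ≥ $150,000 — fails.
(ii) all abutters consent — fails.
So (c) is not satisfied (F OR F).
(2) = T AND T AND F = false.
Overall = F OR F = false.
Exception (commercially zoned) — not satisfied.
Result: main false OR exception false → false.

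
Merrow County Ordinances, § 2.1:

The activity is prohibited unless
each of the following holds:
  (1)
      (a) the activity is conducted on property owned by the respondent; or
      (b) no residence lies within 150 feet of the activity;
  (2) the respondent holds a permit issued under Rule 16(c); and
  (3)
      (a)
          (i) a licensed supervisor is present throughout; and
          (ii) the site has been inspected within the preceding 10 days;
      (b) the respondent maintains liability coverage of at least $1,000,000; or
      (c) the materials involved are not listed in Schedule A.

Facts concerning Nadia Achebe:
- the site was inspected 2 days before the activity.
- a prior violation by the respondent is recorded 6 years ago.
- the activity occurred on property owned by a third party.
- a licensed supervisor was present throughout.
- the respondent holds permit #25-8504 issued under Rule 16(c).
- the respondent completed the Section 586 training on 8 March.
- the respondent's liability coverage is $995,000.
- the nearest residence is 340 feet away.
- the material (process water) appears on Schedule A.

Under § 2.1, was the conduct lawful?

Yes — lawful.

(a) own property — fails.
(b) no residence in 150 ft — met.
(1): F OR T → true.
(2) holds permit — holds.
(i) supervisor present — satisfied.
(ii) site inspected — satisfied.
(a) = T AND T = true.
(b) coverage ≥ $1,000,000 — not met.
(c) not (Schedule A material) — not satisfied.
(3): T OR F OR F → true.
So Overall is satisfied (T AND T AND T).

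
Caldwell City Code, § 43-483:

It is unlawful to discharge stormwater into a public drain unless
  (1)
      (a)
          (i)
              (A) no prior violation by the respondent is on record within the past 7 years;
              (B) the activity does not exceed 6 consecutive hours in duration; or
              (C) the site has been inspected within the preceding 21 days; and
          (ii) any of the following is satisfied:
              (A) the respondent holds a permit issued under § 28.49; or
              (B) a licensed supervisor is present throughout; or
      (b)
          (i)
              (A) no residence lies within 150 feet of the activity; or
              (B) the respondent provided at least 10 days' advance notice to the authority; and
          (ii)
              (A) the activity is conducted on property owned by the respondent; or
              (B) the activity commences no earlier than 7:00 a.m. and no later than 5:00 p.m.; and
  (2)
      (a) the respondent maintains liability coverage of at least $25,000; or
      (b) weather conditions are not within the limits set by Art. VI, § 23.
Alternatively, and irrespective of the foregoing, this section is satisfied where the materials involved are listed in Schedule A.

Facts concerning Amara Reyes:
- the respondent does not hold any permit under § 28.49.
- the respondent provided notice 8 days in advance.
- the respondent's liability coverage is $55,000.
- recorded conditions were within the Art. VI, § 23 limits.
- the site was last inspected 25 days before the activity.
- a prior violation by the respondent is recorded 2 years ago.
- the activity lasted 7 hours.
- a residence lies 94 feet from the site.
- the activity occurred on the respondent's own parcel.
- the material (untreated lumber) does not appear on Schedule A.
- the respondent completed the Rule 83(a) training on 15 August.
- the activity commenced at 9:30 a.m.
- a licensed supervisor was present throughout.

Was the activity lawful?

(A) no prior violation — fails.
(B) ≤ 6 hrs duration — fails.
(C) site inspected — fails.
So (i) is not satisfied (F OR F OR F).
(A) holds permit — not met.
(B) supervisor present — met.
So (ii) is satisfied (F OR T).
(a) = F AND T = false.
(A) no residence in 150 ft — fails.
(B) ≥10 days' notice — not met.
(i): F OR F → false.
(A) own property — met.
(B) start within hours — met.
(ii): T OR T → true.
(b) = F AND T = false.
(1): F OR F → false.
(a) coverage ≥ $25,000 — satisfied.
(b) not (weather ok) — not met.
(2): T OR F → true.
Overall: F AND T → false.
Exception (Schedule A material) — not satisfied.
Result: main false OR exception false → false.

No — unlawful.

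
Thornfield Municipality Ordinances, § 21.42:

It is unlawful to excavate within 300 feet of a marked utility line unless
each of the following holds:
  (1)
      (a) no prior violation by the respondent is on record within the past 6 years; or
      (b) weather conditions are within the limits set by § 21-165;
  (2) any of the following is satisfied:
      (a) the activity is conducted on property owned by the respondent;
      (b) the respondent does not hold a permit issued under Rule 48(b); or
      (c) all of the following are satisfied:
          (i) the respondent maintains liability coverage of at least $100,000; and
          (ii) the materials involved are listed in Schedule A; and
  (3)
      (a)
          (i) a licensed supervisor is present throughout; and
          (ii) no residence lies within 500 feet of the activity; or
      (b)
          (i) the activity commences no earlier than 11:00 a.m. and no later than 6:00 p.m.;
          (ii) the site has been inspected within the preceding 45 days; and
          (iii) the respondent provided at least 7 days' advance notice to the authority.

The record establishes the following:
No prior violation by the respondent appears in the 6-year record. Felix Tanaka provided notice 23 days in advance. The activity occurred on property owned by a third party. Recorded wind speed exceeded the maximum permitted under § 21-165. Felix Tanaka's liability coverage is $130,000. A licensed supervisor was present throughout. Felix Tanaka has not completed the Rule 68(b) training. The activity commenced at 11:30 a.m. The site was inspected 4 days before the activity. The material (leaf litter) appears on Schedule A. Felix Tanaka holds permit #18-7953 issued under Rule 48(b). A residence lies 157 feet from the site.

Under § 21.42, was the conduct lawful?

Yes — lawful.

(a) no prior violation — holds.
(b) weather ok — fails.
(1): T OR F → true.
(a) own property — fails.
(b) not (holds permit) — not met.
(i) coverage ≥ $100,000 — satisfied.
(ii) Schedule A material — satisfied.
(c) = T AND T = true.
(2): F OR F OR T → true.
(i) supervisor present — met.
(ii) no residence in 500 ft — fails.
(a) = T AND F = false.
(i) start within hours — satisfied.
(ii) site inspected — satisfied.
(iii) ≥7 days' notice — holds.
So (b) is satisfied (T AND T AND T).
(3): F OR T → true.
Overall: T AND T AND T → true.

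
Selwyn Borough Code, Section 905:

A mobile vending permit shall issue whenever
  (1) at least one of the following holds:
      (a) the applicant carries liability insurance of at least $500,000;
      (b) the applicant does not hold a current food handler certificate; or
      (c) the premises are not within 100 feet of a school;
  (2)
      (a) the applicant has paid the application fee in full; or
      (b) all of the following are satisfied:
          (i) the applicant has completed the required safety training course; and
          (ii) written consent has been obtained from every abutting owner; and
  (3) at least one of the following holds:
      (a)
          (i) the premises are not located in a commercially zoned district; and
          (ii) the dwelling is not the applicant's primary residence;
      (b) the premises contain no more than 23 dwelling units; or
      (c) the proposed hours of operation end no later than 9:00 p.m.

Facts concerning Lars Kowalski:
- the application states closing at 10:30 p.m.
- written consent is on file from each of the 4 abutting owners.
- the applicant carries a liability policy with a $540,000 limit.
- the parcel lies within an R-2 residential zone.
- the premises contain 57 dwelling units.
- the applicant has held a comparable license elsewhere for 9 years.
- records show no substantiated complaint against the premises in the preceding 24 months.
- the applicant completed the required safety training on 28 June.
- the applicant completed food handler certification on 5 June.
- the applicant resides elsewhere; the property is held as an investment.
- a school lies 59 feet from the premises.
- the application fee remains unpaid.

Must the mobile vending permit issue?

(a) insurance ≥ $500,000 — satisfied.
(b) not (food handler cert.) — not met.
(c) ≥100 ft from school — not satisfied.
(1) = T OR F OR F = true.
(a) fee paid — not satisfied.
(i) safety training — satisfied.
(ii) all abutters consent — met.
So (b) is satisfied (T AND T).
So (2) is satisfied (F OR T).
(i) not (commercially zoned) — met.
(ii) not (primary residence) — met.
(a) = T AND T = true.
(b) ≤ 23 units — not met.
(c) closes by 9 p.m. — not satisfied.
(3) = T OR F OR F = true.
Overall = T AND T AND T = true.

Yes — granted.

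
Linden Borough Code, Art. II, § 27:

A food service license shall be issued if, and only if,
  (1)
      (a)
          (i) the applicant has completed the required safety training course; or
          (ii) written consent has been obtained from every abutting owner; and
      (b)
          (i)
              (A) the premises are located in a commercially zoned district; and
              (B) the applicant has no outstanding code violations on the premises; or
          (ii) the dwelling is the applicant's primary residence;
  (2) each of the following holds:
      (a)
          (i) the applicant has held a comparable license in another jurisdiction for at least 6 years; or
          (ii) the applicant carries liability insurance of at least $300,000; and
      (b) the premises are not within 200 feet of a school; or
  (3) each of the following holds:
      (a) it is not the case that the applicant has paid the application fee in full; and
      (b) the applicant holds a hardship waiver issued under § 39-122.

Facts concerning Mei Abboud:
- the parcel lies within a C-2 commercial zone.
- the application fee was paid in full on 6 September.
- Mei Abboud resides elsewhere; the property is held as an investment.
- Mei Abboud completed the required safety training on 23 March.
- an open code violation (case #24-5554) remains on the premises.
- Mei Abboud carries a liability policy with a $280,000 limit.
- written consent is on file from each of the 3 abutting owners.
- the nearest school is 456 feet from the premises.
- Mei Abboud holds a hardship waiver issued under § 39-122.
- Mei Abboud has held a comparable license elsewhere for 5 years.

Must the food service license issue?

No — denied.

(i) safety training — met.
(ii) all abutters consent — satisfied.
(a): T OR T → true.
(A) commercially zoned — met.
(B) no code violations — fails.
So (i) is not satisfied (T AND F).
(ii) primary residence — not met.
So (b) is not satisfied (F OR F).
So (1) is not satisfied (T AND F).
(i) prior license ≥ 6 yr — not met.
(ii) insurance ≥ $300,000 — not met.
(a) = F OR F = false.
(b) ≥200 ft from school — satisfied.
(2) = F AND T = false.
(a) not (fee paid) — not met.
(b) hardship waiver — satisfied.
(3): F AND T → false.
So Overall is not satisfied (F OR F OR F).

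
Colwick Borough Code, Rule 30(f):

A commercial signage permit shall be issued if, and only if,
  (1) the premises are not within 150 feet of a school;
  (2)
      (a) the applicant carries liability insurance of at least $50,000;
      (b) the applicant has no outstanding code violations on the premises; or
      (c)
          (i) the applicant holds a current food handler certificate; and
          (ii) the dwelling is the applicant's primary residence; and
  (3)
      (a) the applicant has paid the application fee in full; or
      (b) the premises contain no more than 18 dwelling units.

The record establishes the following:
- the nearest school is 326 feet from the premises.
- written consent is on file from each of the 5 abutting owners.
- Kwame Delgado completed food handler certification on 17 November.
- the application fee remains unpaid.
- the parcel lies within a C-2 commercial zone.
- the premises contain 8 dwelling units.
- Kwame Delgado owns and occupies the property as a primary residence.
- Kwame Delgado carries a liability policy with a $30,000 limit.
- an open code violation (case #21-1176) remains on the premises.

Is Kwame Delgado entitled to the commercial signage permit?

(1) ≥150 ft from school — satisfied.
(a) insurance ≥ $50,000 — fails.
(b) no code violations — fails.
(i) food handler cert. — met.
(ii) primary residence — holds.
(c) = T AND T = true.
So (2) is satisfied (F OR F OR T).
(a) fee paid — not met.
(b) ≤ 18 units — met.
So (3) is satisfied (F OR T).
Overall = T AND T AND T = true.

Yes — granted.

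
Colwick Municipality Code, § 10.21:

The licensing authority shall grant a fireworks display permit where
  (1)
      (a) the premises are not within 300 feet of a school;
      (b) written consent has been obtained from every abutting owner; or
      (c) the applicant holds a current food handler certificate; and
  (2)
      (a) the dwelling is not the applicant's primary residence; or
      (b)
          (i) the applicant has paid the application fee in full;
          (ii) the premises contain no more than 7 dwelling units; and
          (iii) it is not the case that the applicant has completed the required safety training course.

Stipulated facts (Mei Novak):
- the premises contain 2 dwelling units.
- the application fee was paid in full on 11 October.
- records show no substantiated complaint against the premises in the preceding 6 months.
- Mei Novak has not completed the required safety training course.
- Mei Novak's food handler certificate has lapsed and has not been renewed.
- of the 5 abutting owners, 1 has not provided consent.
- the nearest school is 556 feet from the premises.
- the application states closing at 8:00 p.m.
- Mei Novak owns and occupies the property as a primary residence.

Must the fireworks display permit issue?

(a) ≥300 ft from school — met.
(b) all abutters consent — fails.
(c) food handler cert. — not met.
(1): T OR F OR F → true.
(a) not (primary residence) — not satisfied.
(i) fee paid — holds.
(ii) ≤ 7 units — holds.
(iii) not (safety training) — met.
So (b) is satisfied (T AND T AND T).
(2) = F OR T = true.
Overall = T AND T = true.

Yes — granted.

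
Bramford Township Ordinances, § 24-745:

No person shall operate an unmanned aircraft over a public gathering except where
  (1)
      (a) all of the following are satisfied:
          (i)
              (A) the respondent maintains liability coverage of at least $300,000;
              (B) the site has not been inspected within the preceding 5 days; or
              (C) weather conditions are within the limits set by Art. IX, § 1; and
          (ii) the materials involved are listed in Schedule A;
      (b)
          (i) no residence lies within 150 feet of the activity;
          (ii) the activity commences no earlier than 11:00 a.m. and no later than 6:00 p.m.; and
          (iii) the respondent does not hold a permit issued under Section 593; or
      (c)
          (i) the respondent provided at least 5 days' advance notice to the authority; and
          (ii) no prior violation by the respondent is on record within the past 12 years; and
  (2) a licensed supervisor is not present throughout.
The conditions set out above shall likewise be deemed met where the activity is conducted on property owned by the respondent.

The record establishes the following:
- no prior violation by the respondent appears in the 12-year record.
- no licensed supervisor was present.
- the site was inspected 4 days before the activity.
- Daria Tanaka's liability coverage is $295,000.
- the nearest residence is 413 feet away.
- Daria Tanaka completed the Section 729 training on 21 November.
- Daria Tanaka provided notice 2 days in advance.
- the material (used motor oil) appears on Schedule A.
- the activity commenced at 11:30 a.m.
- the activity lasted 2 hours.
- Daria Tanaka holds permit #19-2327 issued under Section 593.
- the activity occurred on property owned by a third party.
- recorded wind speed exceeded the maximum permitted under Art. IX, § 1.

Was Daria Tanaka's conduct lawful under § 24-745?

(A) coverage ≥ $300,000 — not satisfied.
(B) not (site inspected) — not met.
(C) weather ok — fails.
(i): F OR F OR F → false.
(ii) Schedule A material — met.
(a): F AND T → false.
(i) no residence in 150 ft — satisfied.
(ii) start within hours — satisfied.
(iii) not (holds permit) — fails.
(b) = T AND T AND F = false.
(i) ≥5 days' notice — not met.
(ii) no prior violation — met.
(c) = F AND T = false.
(1): F OR F OR F → false.
(2) not (supervisor present) — holds.
Overall = F AND T = false.
Exception (own property) — not satisfied.
Result: main false OR exception false → false.

No — unlawful.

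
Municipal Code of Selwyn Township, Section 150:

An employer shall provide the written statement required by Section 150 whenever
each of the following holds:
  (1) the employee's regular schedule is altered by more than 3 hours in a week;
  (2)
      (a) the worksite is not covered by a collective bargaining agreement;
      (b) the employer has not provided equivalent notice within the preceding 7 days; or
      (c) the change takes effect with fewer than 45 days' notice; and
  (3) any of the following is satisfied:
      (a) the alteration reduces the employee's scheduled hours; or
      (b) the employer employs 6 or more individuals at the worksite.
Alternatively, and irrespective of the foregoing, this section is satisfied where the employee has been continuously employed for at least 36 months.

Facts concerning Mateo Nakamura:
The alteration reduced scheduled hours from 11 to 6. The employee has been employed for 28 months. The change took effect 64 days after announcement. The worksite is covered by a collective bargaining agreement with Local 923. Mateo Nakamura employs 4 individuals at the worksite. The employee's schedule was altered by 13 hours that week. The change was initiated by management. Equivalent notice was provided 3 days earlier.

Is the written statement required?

No — not required.

(1) schedule shift > 3h — met.
(a) no CBA — fails.
(b) no recent notice — not satisfied.
(c) < 45 days' notice — not met.
(2) = F OR F OR F = false.
(a) hours reduced — met.
(b) ≥ 6 at site — not satisfied.
So (3) is satisfied (T OR F).
Overall: T AND F AND T → false.
Exception (tenure ≥ 36 mo.) — not satisfied.
Result: main false OR exception false → false.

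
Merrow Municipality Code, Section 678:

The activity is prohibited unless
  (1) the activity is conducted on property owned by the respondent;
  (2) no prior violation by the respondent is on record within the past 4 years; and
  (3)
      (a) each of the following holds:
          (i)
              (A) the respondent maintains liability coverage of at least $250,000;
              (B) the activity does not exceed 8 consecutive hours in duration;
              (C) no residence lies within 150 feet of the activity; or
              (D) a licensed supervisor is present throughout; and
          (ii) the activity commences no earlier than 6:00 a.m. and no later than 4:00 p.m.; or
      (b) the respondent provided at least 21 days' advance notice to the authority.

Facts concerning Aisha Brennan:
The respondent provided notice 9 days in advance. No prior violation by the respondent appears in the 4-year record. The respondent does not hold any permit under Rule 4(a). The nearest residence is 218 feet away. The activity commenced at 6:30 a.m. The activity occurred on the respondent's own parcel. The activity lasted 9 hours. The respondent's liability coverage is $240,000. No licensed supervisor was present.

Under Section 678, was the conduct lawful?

Yes — lawful.

(1) own property — met.
(2) no prior violation — met.
(A) coverage ≥ $250,000 — not satisfied.
(B) ≤ 8 hrs duration — fails.
(C) no residence in 150 ft — satisfied.
(D) supervisor present — not met.
(i): F OR F OR T OR F → true.
(ii) start within hours — met.
(a) = T AND T = true.
(b) ≥21 days' notice — fails.
(3) = T OR F = true.
Overall = T AND T AND T = true.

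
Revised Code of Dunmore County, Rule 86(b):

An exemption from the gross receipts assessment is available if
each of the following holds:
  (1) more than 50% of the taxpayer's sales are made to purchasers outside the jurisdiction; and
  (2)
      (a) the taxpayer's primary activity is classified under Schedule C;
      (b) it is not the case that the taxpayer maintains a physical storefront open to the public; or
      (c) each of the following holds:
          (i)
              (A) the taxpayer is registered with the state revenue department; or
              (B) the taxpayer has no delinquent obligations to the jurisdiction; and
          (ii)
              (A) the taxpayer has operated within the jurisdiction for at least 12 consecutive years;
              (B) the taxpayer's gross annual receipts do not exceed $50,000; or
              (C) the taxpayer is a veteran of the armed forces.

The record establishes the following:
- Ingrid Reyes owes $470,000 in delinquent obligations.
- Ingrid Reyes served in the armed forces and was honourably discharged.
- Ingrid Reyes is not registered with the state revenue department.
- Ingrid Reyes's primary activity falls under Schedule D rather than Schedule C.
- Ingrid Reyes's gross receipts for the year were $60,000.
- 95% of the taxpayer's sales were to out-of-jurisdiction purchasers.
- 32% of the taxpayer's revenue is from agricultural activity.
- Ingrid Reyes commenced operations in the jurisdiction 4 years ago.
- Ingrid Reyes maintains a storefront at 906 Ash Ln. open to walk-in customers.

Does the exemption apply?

No — not exempt.

(1) >50% out-of-jur. sales — met.
(a) Schedule C activity — not satisfied.
(b) not (has storefront) — not met.
(A) state-registered — not satisfied.
(B) no delinquency — not satisfied.
So (i) is not satisfied (F OR F).
(A) ≥ 12 yrs in jurisdiction — not met.
(B) receipts ≤ $50,000 — not met.
(C) veteran — holds.
(ii): F OR F OR T → true.
So (c) is not satisfied (F AND T).
(2) = F OR F OR F = false.
Overall = T AND F = false.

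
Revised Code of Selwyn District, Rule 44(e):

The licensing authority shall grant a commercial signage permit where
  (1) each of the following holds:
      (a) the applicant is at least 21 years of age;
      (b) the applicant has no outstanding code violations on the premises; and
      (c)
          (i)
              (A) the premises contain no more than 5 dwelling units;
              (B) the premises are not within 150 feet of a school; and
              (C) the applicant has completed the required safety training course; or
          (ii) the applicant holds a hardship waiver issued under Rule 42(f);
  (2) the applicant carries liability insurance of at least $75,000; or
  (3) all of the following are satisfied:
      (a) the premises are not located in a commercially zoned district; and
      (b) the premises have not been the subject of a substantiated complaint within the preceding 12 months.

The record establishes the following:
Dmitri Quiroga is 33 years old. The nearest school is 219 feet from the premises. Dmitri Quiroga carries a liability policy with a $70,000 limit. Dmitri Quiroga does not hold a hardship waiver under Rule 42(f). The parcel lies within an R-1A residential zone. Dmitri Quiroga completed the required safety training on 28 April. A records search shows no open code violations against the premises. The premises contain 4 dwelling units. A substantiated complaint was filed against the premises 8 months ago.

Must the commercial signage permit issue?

Yes — granted.

(a) age ≥ 21 — met.
(b) no code violations — holds.
(A) ≤ 5 units — satisfied.
(B) ≥150 ft from school — met.
(C) safety training — holds.
So (i) is satisfied (T AND T AND T).
(ii) hardship waiver — fails.
(c): T OR F → true.
So (1) is satisfied (T AND T AND T).
(2) insurance ≥ $75,000 — not met.
(a) not (commercially zoned) — met.
(b) no complaint in 12 mo. — not satisfied.
(3): T AND F → false.
Overall: T OR F OR F → true.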